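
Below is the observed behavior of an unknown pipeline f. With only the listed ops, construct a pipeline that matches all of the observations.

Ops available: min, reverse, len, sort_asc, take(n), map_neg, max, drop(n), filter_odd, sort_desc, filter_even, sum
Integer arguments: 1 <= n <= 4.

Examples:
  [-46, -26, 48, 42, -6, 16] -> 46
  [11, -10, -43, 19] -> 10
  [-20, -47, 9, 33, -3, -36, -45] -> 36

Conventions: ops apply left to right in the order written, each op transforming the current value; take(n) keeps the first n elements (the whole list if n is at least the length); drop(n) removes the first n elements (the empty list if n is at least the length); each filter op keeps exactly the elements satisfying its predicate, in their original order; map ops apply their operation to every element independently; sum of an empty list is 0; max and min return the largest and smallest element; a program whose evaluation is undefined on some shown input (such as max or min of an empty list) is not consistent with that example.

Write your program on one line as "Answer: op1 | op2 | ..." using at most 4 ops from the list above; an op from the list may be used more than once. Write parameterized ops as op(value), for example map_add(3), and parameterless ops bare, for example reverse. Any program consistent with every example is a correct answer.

map_neg | sort_desc | filter_even | max

Check, running the answer program on each example:
  [-46, -26, 48, 42, -6, 16] -> [46, 26, -48, -42, 6, -16] -> [46, 26, 6, -16, -42, -48] -> [46, 26, 6, -16, -42, -48] -> 46
  [11, -10, -43, 19] -> [-11, 10, 43, -19] -> [43, 10, -11, -19] -> [10] -> 10
  [-20, -47, 9, 33, -3, -36, -45] -> [20, 47, -9, -33, 3, 36, 45] -> [47, 45, 36, 20, 3, -9, -33] -> [36, 20] -> 36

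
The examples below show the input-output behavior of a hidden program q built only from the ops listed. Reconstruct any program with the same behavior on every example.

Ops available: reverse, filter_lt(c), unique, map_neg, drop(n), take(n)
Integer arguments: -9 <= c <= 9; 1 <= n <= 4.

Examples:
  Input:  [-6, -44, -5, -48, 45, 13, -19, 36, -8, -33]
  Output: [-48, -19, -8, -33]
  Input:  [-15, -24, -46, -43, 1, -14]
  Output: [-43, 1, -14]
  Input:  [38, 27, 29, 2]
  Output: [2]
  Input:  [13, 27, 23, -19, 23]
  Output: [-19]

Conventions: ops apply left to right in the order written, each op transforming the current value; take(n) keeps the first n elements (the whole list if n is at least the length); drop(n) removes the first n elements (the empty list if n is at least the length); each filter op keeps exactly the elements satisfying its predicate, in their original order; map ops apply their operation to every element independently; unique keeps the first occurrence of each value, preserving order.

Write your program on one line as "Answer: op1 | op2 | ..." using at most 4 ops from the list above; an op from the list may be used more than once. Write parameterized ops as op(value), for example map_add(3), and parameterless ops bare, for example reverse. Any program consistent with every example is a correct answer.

drop(3) | reverse | filter_lt(8) | reverse

Check, running the answer program on each example:
  [-6, -44, -5, -48, 45, 13, -19, 36, -8, -33] -> [-48, 45, 13, -19, 36, -8, -33] -> [-33, -8, 36, -19, 13, 45, -48] -> [-33, -8, -19, -48] -> [-48, -19, -8, -33]
  [-15, -24, -46, -43, 1, -14] -> [-43, 1, -14] -> [-14, 1, -43] -> [-14, 1, -43] -> [-43, 1, -14]
  [38, 27, 29, 2] -> [2] -> [2] -> [2] -> [2]
  [13, 27, 23, -19, 23] -> [-19, 23] -> [23, -19] -> [-19] -> [-19]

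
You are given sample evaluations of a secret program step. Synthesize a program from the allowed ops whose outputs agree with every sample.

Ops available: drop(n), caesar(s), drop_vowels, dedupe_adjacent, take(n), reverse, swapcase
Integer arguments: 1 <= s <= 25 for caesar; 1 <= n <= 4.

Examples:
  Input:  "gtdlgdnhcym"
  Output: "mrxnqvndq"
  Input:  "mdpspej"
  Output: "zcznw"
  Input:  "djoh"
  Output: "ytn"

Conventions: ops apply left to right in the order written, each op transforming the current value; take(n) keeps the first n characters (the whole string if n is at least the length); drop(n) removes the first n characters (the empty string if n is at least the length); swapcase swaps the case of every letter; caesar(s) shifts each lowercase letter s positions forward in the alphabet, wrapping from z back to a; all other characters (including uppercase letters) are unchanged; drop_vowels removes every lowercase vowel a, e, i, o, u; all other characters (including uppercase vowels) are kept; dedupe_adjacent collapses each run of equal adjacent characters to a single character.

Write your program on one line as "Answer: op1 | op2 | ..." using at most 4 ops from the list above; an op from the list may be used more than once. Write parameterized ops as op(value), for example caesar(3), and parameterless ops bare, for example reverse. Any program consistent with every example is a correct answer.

caesar(10) | drop_vowels | reverse | drop(1)

Check, running the answer program on each example:
  "gtdlgdnhcym" -> "qdnvqnxrmiw" -> "qdnvqnxrmw" -> "wmrxnqvndq" -> "mrxnqvndq"
  "mdpspej" -> "wnzczot" -> "wnzczt" -> "tzcznw" -> "zcznw"
  "djoh" -> "ntyr" -> "ntyr" -> "rytn" -> "ytn"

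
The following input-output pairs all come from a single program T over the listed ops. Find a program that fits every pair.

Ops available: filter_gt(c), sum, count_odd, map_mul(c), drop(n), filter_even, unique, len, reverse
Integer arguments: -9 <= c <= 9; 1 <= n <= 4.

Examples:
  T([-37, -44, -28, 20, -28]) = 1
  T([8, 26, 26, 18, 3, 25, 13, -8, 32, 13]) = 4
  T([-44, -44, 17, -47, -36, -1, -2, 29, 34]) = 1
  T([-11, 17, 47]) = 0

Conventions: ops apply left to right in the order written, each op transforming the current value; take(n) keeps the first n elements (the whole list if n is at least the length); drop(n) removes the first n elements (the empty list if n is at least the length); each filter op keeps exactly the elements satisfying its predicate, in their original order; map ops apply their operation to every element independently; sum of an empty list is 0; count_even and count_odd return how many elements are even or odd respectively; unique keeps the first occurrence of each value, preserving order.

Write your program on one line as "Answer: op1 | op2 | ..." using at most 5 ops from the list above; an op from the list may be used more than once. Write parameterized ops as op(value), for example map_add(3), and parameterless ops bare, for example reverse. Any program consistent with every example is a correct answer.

filter_even | unique | filter_gt(6) | map_mul(-9) | len

Check, running the answer program on each example:
  [-37, -44, -28, 20, -28] -> [-44, -28, 20, -28] -> [-44, -28, 20] -> [20] -> [-180] -> 1
  [8, 26, 26, 18, 3, 25, 13, -8, 32, 13] -> [8, 26, 26, 18, -8, 32] -> [8, 26, 18, -8, 32] -> [8, 26, 18, 32] -> [-72, -234, -162, -288] -> 4
  [-44, -44, 17, -47, -36, -1, -2, 29, 34] -> [-44, -44, -36, -2, 34] -> [-44, -36, -2, 34] -> [34] -> [-306] -> 1
  [-11, 17, 47] -> [] -> [] -> [] -> [] -> 0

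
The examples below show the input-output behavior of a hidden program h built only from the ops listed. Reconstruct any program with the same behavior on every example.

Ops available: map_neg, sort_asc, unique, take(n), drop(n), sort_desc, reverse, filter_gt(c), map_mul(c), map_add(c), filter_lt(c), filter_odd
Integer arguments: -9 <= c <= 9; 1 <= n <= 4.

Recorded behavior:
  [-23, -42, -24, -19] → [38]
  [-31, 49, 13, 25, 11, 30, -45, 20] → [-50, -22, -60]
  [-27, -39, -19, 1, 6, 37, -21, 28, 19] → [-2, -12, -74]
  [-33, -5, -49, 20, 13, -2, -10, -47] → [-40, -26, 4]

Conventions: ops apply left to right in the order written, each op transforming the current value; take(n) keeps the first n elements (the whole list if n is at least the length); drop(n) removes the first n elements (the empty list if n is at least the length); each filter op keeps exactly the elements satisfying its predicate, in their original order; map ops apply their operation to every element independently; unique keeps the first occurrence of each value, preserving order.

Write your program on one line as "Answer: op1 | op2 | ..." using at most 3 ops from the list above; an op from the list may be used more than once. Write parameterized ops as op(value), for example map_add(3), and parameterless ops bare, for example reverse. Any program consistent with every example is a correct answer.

drop(3) | take(3) | map_mul(-2)

Check, running the answer program on each example:
  [-23, -42, -24, -19] -> [-19] -> [-19] -> [38]
  [-31, 49, 13, 25, 11, 30, -45, 20] -> [25, 11, 30, -45, 20] -> [25, 11, 30] -> [-50, -22, -60]
  [-27, -39, -19, 1, 6, 37, -21, 28, 19] -> [1, 6, 37, -21, 28, 19] -> [1, 6, 37] -> [-2, -12, -74]
  [-33, -5, -49, 20, 13, -2, -10, -47] -> [20, 13, -2, -10, -47] -> [20, 13, -2] -> [-40, -26, 4]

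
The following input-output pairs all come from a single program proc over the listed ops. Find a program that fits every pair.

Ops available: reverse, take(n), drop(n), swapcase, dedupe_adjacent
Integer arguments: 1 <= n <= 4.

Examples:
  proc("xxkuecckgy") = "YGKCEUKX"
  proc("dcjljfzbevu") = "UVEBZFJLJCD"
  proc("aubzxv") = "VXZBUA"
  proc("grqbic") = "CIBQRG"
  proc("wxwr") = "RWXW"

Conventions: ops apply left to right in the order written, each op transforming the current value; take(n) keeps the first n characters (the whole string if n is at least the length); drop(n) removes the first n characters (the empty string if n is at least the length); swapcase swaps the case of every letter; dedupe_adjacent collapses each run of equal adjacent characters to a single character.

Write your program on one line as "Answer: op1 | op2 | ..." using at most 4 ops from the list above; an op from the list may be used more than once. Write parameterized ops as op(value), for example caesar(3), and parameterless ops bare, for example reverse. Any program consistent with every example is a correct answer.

reverse | dedupe_adjacent | swapcase

Check, running the answer program on each example:
  "xxkuecckgy" -> "ygkcceukxx" -> "ygkceukx" -> "YGKCEUKX"
  "dcjljfzbevu" -> "uvebzfjljcd" -> "uvebzfjljcd" -> "UVEBZFJLJCD"
  "aubzxv" -> "vxzbua" -> "vxzbua" -> "VXZBUA"
  "grqbic" -> "cibqrg" -> "cibqrg" -> "CIBQRG"
  "wxwr" -> "rwxw" -> "rwxw" -> "RWXW"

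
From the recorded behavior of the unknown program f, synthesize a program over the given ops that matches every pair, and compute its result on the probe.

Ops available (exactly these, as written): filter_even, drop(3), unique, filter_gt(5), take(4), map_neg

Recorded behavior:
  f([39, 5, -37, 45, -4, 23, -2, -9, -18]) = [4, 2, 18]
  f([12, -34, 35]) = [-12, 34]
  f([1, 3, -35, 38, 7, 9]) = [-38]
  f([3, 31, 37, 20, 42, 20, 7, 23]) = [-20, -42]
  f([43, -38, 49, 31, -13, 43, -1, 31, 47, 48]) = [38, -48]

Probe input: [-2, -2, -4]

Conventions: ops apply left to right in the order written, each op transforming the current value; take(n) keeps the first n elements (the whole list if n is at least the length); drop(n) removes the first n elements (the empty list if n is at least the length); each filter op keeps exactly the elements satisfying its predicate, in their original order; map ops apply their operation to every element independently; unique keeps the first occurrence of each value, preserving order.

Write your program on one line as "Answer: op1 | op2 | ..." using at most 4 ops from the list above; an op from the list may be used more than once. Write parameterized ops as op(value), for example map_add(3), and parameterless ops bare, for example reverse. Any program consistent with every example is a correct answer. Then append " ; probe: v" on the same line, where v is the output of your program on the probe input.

map_neg | unique | filter_even ; probe: [2, 4]

Check, running the answer program on each example:
  [39, 5, -37, 45, -4, 23, -2, -9, -18] -> [-39, -5, 37, -45, 4, -23, 2, 9, 18] -> [-39, -5, 37, -45, 4, -23, 2, 9, 18] -> [4, 2, 18]
  [12, -34, 35] -> [-12, 34, -35] -> [-12, 34, -35] -> [-12, 34]
  [1, 3, -35, 38, 7, 9] -> [-1, -3, 35, -38, -7, -9] -> [-1, -3, 35, -38, -7, -9] -> [-38]
  [3, 31, 37, 20, 42, 20, 7, 23] -> [-3, -31, -37, -20, -42, -20, -7, -23] -> [-3, -31, -37, -20, -42, -7, -23] -> [-20, -42]
  [43, -38, 49, 31, -13, 43, -1, 31, 47, 48] -> [-43, 38, -49, -31, 13, -43, 1, -31, -47, -48] -> [-43, 38, -49, -31, 13, 1, -47, -48] -> [38, -48]
  probe: [-2, -2, -4] -> [2, 2, 4] -> [2, 4] -> [2, 4]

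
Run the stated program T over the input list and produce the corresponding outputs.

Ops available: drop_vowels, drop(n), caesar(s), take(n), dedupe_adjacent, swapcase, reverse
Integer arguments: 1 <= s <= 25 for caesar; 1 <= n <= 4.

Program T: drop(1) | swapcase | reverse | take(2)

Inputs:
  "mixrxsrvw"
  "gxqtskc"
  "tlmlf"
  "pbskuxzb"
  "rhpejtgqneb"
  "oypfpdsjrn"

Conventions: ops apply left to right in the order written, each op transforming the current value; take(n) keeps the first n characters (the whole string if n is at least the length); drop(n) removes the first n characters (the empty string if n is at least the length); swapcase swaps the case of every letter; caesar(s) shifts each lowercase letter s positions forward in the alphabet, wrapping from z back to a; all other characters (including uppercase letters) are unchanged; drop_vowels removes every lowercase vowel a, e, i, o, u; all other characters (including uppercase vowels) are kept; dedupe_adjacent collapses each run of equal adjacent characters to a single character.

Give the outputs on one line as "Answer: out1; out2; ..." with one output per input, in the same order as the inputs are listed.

Execution, op by op:
  "mixrxsrvw" -> "ixrxsrvw" -> "IXRXSRVW" -> "WVRSXRXI" -> "WV"
  "gxqtskc" -> "xqtskc" -> "XQTSKC" -> "CKSTQX" -> "CK"
  "tlmlf" -> "lmlf" -> "LMLF" -> "FLML" -> "FL"
  "pbskuxzb" -> "bskuxzb" -> "BSKUXZB" -> "BZXUKSB" -> "BZ"
  "rhpejtgqneb" -> "hpejtgqneb" -> "HPEJTGQNEB" -> "BENQGTJEPH" -> "BE"
  "oypfpdsjrn" -> "ypfpdsjrn" -> "YPFPDSJRN" -> "NRJSDPFPY" -> "NR"

"WV"; "CK"; "FL"; "BZ"; "BE"; "NR"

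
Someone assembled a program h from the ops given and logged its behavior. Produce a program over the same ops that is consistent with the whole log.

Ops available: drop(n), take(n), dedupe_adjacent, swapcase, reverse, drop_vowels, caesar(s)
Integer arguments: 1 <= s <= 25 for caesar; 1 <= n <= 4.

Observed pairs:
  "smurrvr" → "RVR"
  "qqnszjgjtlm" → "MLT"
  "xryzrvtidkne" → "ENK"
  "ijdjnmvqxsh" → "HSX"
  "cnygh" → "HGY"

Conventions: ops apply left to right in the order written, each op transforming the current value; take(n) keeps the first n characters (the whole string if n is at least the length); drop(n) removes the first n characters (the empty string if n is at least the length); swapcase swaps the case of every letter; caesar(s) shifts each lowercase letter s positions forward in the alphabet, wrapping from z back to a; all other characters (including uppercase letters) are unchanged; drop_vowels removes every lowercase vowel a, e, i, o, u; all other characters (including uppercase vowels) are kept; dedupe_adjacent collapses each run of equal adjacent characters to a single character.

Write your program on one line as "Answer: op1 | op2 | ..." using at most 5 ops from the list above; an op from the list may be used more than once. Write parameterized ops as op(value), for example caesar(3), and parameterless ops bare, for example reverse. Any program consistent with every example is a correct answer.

reverse | dedupe_adjacent | swapcase | take(3)

Check, running the answer program on each example:
  "smurrvr" -> "rvrrums" -> "rvrums" -> "RVRUMS" -> "RVR"
  "qqnszjgjtlm" -> "mltjgjzsnqq" -> "mltjgjzsnq" -> "MLTJGJZSNQ" -> "MLT"
  "xryzrvtidkne" -> "enkditvrzyrx" -> "enkditvrzyrx" -> "ENKDITVRZYRX" -> "ENK"
  "ijdjnmvqxsh" -> "hsxqvmnjdji" -> "hsxqvmnjdji" -> "HSXQVMNJDJI" -> "HSX"
  "cnygh" -> "hgync" -> "hgync" -> "HGYNC" -> "HGY"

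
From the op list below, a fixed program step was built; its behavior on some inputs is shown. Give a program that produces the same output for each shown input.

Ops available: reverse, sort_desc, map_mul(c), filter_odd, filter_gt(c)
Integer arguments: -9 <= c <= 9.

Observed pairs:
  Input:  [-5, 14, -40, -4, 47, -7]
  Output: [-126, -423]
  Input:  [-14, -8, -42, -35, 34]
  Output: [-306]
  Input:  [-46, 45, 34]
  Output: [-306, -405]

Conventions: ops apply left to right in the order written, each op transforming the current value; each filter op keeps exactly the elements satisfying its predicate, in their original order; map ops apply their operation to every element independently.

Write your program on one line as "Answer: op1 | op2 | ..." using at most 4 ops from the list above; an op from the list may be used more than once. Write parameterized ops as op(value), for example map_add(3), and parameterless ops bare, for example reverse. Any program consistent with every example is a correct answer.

sort_desc | filter_gt(-3) | map_mul(-9) | sort_desc

Check, running the answer program on each example:
  [-5, 14, -40, -4, 47, -7] -> [47, 14, -4, -5, -7, -40] -> [47, 14] -> [-423, -126] -> [-126, -423]
  [-14, -8, -42, -35, 34] -> [34, -8, -14, -35, -42] -> [34] -> [-306] -> [-306]
  [-46, 45, 34] -> [45, 34, -46] -> [45, 34] -> [-405, -306] -> [-306, -405]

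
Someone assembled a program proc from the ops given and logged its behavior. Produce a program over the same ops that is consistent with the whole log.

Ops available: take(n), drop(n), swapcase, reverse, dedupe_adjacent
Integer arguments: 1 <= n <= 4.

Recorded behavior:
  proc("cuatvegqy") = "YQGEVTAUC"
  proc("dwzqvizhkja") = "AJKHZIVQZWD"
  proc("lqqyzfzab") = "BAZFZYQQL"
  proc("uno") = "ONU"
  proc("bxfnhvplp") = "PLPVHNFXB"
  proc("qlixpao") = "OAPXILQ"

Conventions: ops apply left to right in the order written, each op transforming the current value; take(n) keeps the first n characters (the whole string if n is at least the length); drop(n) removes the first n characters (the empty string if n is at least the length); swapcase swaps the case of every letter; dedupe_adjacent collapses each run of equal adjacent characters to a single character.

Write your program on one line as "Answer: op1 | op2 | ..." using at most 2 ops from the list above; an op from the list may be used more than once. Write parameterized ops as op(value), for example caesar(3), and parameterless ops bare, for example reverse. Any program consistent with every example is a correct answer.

swapcase | reverse

Check, running the answer program on each example:
  "cuatvegqy" -> "CUATVEGQY" -> "YQGEVTAUC"
  "dwzqvizhkja" -> "DWZQVIZHKJA" -> "AJKHZIVQZWD"
  "lqqyzfzab" -> "LQQYZFZAB" -> "BAZFZYQQL"
  "uno" -> "UNO" -> "ONU"
  "bxfnhvplp" -> "BXFNHVPLP" -> "PLPVHNFXB"
  "qlixpao" -> "QLIXPAO" -> "OAPXILQ"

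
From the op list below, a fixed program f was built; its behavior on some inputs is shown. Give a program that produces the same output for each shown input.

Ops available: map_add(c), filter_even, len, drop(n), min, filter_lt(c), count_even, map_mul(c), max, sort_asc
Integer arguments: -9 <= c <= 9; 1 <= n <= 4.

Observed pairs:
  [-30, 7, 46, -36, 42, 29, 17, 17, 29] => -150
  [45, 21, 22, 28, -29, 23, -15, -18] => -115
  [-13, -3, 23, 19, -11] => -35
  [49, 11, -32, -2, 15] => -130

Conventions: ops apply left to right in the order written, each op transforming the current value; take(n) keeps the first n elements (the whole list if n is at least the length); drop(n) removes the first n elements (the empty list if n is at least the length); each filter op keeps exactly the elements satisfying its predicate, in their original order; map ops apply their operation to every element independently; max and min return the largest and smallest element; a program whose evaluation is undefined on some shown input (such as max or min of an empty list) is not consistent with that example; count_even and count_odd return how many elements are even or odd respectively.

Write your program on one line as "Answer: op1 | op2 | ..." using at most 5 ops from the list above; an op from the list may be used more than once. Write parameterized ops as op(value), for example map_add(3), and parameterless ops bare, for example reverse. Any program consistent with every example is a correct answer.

map_add(7) | map_mul(5) | map_add(-5) | min

Check, running the answer program on each example:
  [-30, 7, 46, -36, 42, 29, 17, 17, 29] -> [-23, 14, 53, -29, 49, 36, 24, 24, 36] -> [-115, 70, 265, -145, 245, 180, 120, 120, 180] -> [-120, 65, 260, -150, 240, 175, 115, 115, 175] -> -150
  [45, 21, 22, 28, -29, 23, -15, -18] -> [52, 28, 29, 35, -22, 30, -8, -11] -> [260, 140, 145, 175, -110, 150, -40, -55] -> [255, 135, 140, 170, -115, 145, -45, -60] -> -115
  [-13, -3, 23, 19, -11] -> [-6, 4, 30, 26, -4] -> [-30, 20, 150, 130, -20] -> [-35, 15, 145, 125, -25] -> -35
  [49, 11, -32, -2, 15] -> [56, 18, -25, 5, 22] -> [280, 90, -125, 25, 110] -> [275, 85, -130, 20, 105] -> -130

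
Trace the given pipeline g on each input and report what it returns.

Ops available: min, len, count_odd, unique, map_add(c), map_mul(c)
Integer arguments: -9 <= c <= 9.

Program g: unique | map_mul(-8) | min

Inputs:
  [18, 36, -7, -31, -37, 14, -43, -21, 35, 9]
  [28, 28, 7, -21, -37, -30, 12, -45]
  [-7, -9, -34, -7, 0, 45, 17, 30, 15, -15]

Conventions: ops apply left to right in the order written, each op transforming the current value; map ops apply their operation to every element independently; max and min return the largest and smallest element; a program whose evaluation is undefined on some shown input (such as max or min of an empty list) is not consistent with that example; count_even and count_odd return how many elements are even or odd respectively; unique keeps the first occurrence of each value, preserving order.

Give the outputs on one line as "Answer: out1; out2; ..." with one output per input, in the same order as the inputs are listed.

-288; -224; -360

Execution, op by op:
  [18, 36, -7, -31, -37, 14, -43, -21, 35, 9] -> [18, 36, -7, -31, -37, 14, -43, -21, 35, 9] -> [-144, -288, 56, 248, 296, -112, 344, 168, -280, -72] -> -288
  [28, 28, 7, -21, -37, -30, 12, -45] -> [28, 7, -21, -37, -30, 12, -45] -> [-224, -56, 168, 296, 240, -96, 360] -> -224
  [-7, -9, -34, -7, 0, 45, 17, 30, 15, -15] -> [-7, -9, -34, 0, 45, 17, 30, 15, -15] -> [56, 72, 272, 0, -360, -136, -240, -120, 120] -> -360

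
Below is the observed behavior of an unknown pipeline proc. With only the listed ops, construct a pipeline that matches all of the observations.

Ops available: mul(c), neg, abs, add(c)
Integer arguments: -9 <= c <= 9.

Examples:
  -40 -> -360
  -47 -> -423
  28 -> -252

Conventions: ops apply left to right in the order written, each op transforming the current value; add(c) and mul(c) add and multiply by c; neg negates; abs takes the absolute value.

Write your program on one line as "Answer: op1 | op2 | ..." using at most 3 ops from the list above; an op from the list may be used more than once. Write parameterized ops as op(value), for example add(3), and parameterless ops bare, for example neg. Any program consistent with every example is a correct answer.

abs | mul(9) | neg

Check, running the answer program on each example:
  -40 -> 40 -> 360 -> -360
  -47 -> 47 -> 423 -> -423
  28 -> 28 -> 252 -> -252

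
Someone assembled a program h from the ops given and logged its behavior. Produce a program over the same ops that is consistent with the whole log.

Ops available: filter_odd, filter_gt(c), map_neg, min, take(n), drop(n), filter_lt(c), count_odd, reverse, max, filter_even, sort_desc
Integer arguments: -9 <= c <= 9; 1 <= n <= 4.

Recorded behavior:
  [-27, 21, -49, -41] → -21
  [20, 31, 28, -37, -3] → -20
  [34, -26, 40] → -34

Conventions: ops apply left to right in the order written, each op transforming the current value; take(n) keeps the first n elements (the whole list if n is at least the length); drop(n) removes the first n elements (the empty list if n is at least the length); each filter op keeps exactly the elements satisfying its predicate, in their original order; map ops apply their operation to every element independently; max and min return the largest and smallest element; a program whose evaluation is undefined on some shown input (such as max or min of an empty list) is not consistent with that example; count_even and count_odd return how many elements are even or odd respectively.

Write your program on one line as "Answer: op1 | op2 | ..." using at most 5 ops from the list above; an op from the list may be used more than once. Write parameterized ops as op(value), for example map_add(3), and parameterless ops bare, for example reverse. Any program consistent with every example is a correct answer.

take(3) | map_neg | sort_desc | filter_lt(3) | max

Check, running the answer program on each example:
  [-27, 21, -49, -41] -> [-27, 21, -49] -> [27, -21, 49] -> [49, 27, -21] -> [-21] -> -21
  [20, 31, 28, -37, -3] -> [20, 31, 28] -> [-20, -31, -28] -> [-20, -28, -31] -> [-20, -28, -31] -> -20
  [34, -26, 40] -> [34, -26, 40] -> [-34, 26, -40] -> [26, -34, -40] -> [-34, -40] -> -34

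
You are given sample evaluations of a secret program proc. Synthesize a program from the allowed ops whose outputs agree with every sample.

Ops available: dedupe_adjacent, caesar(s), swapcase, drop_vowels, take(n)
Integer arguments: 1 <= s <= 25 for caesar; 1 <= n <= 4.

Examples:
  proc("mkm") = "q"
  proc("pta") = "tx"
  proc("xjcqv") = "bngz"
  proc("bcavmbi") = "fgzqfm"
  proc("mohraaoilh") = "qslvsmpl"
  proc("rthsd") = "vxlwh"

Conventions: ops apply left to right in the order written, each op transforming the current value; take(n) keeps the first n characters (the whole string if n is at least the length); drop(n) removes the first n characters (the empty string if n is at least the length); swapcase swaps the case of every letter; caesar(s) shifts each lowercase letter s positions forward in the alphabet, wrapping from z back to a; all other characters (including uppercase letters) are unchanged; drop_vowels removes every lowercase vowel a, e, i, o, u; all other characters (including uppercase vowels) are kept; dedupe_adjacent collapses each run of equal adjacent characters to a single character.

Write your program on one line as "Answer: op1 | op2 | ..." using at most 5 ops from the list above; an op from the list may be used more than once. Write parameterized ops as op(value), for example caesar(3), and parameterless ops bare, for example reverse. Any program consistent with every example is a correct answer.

caesar(14) | caesar(15) | caesar(1) | drop_vowels | dedupe_adjacent

Check, running the answer program on each example:
  "mkm" -> "aya" -> "pnp" -> "qoq" -> "qq" -> "q"
  "pta" -> "dho" -> "swd" -> "txe" -> "tx" -> "tx"
  "xjcqv" -> "lxqej" -> "amfty" -> "bnguz" -> "bngz" -> "bngz"
  "bcavmbi" -> "pqojapw" -> "efdypel" -> "fgezqfm" -> "fgzqfm" -> "fgzqfm"
  "mohraaoilh" -> "acvfoocwzv" -> "prkuddrlok" -> "qslveesmpl" -> "qslvsmpl" -> "qslvsmpl"
  "rthsd" -> "fhvgr" -> "uwkvg" -> "vxlwh" -> "vxlwh" -> "vxlwh"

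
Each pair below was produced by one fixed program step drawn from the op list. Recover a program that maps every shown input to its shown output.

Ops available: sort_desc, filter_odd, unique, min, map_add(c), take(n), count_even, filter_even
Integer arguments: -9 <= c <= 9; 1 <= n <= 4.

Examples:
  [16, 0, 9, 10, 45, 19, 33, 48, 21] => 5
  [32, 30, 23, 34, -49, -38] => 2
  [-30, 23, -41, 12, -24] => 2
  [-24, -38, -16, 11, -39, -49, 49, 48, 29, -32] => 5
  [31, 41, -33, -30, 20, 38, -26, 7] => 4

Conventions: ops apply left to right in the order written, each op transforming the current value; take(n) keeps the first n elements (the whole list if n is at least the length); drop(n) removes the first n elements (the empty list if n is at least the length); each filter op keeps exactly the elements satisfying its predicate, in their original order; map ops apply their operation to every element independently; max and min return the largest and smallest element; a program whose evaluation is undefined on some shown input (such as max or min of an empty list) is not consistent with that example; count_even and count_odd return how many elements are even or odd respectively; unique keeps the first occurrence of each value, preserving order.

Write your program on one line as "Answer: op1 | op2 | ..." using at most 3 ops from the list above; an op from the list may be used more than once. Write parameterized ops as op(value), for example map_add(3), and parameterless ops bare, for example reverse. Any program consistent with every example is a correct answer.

map_add(3) | sort_desc | count_even

Check, running the answer program on each example:
  [16, 0, 9, 10, 45, 19, 33, 48, 21] -> [19, 3, 12, 13, 48, 22, 36, 51, 24] -> [51, 48, 36, 24, 22, 19, 13, 12, 3] -> 5
  [32, 30, 23, 34, -49, -38] -> [35, 33, 26, 37, -46, -35] -> [37, 35, 33, 26, -35, -46] -> 2
  [-30, 23, -41, 12, -24] -> [-27, 26, -38, 15, -21] -> [26, 15, -21, -27, -38] -> 2
  [-24, -38, -16, 11, -39, -49, 49, 48, 29, -32] -> [-21, -35, -13, 14, -36, -46, 52, 51, 32, -29] -> [52, 51, 32, 14, -13, -21, -29, -35, -36, -46] -> 5
  [31, 41, -33, -30, 20, 38, -26, 7] -> [34, 44, -30, -27, 23, 41, -23, 10] -> [44, 41, 34, 23, 10, -23, -27, -30] -> 4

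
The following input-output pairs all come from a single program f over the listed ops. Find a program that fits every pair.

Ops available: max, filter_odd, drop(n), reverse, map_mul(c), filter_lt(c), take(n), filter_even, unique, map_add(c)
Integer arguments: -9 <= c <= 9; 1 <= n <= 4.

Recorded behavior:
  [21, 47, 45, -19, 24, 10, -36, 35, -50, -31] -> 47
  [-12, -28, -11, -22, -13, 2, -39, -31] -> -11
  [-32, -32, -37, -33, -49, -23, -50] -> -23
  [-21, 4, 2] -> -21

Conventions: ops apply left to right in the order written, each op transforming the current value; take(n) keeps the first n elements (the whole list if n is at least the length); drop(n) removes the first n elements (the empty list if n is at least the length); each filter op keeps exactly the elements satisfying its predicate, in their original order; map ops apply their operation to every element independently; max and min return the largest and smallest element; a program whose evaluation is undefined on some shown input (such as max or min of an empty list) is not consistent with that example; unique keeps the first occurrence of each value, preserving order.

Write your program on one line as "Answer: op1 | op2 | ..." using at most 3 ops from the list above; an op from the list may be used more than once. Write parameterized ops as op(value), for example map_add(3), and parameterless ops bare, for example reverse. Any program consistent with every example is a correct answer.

filter_odd | reverse | max

Check, running the answer program on each example:
  [21, 47, 45, -19, 24, 10, -36, 35, -50, -31] -> [21, 47, 45, -19, 35, -31] -> [-31, 35, -19, 45, 47, 21] -> 47
  [-12, -28, -11, -22, -13, 2, -39, -31] -> [-11, -13, -39, -31] -> [-31, -39, -13, -11] -> -11
  [-32, -32, -37, -33, -49, -23, -50] -> [-37, -33, -49, -23] -> [-23, -49, -33, -37] -> -23
  [-21, 4, 2] -> [-21] -> [-21] -> -21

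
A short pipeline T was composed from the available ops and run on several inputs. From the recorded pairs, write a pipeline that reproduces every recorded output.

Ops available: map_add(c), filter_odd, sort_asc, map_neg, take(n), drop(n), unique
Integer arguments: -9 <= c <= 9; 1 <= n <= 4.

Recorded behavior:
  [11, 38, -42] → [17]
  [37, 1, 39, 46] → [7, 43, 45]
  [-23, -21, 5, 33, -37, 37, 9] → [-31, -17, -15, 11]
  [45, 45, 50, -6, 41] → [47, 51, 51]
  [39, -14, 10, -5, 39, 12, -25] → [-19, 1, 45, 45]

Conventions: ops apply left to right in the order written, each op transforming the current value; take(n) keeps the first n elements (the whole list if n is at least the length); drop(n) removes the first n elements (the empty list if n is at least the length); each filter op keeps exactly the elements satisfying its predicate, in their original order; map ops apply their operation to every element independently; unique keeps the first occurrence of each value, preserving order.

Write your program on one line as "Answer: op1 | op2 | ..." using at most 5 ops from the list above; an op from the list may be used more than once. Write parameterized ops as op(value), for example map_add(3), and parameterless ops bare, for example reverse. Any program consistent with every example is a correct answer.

filter_odd | sort_asc | take(4) | map_add(6)

Check, running the answer program on each example:
  [11, 38, -42] -> [11] -> [11] -> [11] -> [17]
  [37, 1, 39, 46] -> [37, 1, 39] -> [1, 37, 39] -> [1, 37, 39] -> [7, 43, 45]
  [-23, -21, 5, 33, -37, 37, 9] -> [-23, -21, 5, 33, -37, 37, 9] -> [-37, -23, -21, 5, 9, 33, 37] -> [-37, -23, -21, 5] -> [-31, -17, -15, 11]
  [45, 45, 50, -6, 41] -> [45, 45, 41] -> [41, 45, 45] -> [41, 45, 45] -> [47, 51, 51]
  [39, -14, 10, -5, 39, 12, -25] -> [39, -5, 39, -25] -> [-25, -5, 39, 39] -> [-25, -5, 39, 39] -> [-19, 1, 45, 45]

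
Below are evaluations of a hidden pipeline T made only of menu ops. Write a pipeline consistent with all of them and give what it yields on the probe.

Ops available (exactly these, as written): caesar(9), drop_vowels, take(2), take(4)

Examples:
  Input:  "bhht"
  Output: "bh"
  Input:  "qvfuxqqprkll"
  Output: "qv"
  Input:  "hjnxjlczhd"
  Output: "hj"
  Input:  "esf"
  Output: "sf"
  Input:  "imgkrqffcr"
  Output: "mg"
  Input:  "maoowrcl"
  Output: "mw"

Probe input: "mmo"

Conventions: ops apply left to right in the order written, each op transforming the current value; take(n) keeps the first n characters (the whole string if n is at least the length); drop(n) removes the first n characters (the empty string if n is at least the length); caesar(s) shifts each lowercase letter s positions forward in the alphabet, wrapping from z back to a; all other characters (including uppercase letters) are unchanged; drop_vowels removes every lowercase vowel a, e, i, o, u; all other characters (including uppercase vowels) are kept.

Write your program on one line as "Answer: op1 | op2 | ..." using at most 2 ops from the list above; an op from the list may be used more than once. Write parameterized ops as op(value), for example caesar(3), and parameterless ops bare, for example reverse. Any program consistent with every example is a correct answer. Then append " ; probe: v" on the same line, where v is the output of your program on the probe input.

drop_vowels | take(2) ; probe: "mm"

Check, running the answer program on each example:
  "bhht" -> "bhht" -> "bh"
  "qvfuxqqprkll" -> "qvfxqqprkll" -> "qv"
  "hjnxjlczhd" -> "hjnxjlczhd" -> "hj"
  "esf" -> "sf" -> "sf"
  "imgkrqffcr" -> "mgkrqffcr" -> "mg"
  "maoowrcl" -> "mwrcl" -> "mw"
  probe: "mmo" -> "mm" -> "mm"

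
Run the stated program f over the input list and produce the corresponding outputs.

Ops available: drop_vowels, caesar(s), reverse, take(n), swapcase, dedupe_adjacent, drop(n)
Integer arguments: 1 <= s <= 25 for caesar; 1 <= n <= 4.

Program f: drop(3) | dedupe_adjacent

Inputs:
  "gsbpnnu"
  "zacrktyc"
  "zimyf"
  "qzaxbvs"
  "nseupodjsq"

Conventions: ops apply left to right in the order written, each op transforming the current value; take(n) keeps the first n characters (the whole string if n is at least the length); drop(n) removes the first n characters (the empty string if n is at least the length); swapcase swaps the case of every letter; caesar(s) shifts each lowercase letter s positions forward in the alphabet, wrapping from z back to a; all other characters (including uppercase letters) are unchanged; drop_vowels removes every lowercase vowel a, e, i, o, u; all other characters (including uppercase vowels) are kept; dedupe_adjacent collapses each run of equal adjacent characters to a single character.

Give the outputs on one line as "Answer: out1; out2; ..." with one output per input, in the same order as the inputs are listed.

Execution, op by op:
  "gsbpnnu" -> "pnnu" -> "pnu"
  "zacrktyc" -> "rktyc" -> "rktyc"
  "zimyf" -> "yf" -> "yf"
  "qzaxbvs" -> "xbvs" -> "xbvs"
  "nseupodjsq" -> "upodjsq" -> "upodjsq"

"pnu"; "rktyc"; "yf"; "xbvs"; "upodjsq"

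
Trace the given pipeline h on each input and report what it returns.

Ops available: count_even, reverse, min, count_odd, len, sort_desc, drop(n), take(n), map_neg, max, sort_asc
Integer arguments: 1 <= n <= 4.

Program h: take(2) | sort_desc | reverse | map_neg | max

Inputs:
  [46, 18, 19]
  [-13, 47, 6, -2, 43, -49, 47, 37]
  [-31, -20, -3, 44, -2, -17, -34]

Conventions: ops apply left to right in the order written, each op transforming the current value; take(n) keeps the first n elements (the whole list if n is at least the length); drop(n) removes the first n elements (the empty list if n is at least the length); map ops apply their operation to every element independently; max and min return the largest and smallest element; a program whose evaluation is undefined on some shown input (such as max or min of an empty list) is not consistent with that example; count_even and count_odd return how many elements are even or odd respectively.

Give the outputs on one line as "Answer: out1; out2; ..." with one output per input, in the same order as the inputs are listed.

Execution, op by op:
  [46, 18, 19] -> [46, 18] -> [46, 18] -> [18, 46] -> [-18, -46] -> -18
  [-13, 47, 6, -2, 43, -49, 47, 37] -> [-13, 47] -> [47, -13] -> [-13, 47] -> [13, -47] -> 13
  [-31, -20, -3, 44, -2, -17, -34] -> [-31, -20] -> [-20, -31] -> [-31, -20] -> [31, 20] -> 31

-18; 13; 31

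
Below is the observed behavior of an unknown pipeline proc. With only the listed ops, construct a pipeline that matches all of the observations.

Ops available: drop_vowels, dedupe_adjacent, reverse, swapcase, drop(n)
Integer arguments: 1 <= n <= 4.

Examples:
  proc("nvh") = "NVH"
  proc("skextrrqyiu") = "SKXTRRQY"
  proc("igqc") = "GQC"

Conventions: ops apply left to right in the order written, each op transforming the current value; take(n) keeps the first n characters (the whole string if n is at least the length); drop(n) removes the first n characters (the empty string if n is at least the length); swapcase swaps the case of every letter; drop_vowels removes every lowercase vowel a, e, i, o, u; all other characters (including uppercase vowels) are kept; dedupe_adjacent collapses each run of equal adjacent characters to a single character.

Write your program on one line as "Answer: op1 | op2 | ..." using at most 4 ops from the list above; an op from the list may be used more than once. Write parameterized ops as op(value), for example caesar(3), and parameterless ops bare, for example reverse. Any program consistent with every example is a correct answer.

reverse | drop_vowels | reverse | swapcase

Check, running the answer program on each example:
  "nvh" -> "hvn" -> "hvn" -> "nvh" -> "NVH"
  "skextrrqyiu" -> "uiyqrrtxeks" -> "yqrrtxks" -> "skxtrrqy" -> "SKXTRRQY"
  "igqc" -> "cqgi" -> "cqg" -> "gqc" -> "GQC"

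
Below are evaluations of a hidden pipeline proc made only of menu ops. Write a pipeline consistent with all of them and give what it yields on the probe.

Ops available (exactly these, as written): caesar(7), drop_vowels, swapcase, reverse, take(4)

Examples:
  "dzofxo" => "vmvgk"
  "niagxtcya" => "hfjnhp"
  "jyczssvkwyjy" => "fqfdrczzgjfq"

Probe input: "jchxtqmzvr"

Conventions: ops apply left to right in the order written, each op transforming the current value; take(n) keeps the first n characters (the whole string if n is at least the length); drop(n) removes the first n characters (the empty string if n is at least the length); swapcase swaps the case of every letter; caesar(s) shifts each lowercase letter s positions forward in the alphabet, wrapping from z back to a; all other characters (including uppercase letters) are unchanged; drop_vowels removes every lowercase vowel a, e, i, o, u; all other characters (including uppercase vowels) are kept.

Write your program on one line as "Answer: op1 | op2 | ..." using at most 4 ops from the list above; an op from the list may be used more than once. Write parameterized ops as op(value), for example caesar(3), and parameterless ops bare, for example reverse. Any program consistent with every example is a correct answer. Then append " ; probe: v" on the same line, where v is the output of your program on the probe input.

reverse | caesar(7) | drop_vowels ; probe: "ycgtxjq"

Check, running the answer program on each example:
  "dzofxo" -> "oxfozd" -> "vemvgk" -> "vmvgk"
  "niagxtcya" -> "ayctxgain" -> "hfjaenhpu" -> "hfjnhp"
  "jyczssvkwyjy" -> "yjywkvsszcyj" -> "fqfdrczzgjfq" -> "fqfdrczzgjfq"
  probe: "jchxtqmzvr" -> "rvzmqtxhcj" -> "ycgtxaeojq" -> "ycgtxjq"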